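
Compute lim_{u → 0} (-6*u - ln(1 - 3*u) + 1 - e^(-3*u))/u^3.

Substitution gives 0/0; apply L'Hôpital's rule 3 times.
After differentiating numerator and denominator 3 times the quotient is (27*e^(-3*u) - 54/(3*u - 1)^3)/(6); at u = 0 this is 27/2.

27/2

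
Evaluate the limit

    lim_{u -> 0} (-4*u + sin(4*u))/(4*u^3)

-8/3

Direct substitution gives 0/0.
Apply L'Hôpital: lim (4*cos(4*u) - 4)/(12*u^2), still 0/0.
Apply L'Hôpital: lim (-16*sin(4*u))/(24*u), still 0/0.
After 3 applications of L'Hôpital's rule the quotient is (-64*cos(4*u))/(24); substituting u = 0 gives -8/3.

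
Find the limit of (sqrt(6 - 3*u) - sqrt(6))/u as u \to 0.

-√(6)/4

Substitution gives 0/0. Multiply numerator and denominator by the conjugate √(6 - 3u) + √6.
The numerator becomes (6 - 3u) − 6 = -3u, so the expression simplifies to -3/(√(6 - 3u) + √6).
Letting u → 0 gives -3/(2√6) = -√(6)/4.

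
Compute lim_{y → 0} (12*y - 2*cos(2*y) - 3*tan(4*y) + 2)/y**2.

4

Substitution gives 0/0; apply L'Hôpital's rule 2 times.
After differentiating numerator and denominator 2 times the quotient is (8*cos(2*y) - 96*tan(4*y)/cos(4*y)^2)/(2); at y = 0 this is 4.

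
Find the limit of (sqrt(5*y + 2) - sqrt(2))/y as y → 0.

5*√(2)/4

Substitution gives 0/0. Multiply numerator and denominator by the conjugate √(2 + 5y) + √2.
The numerator becomes (2 + 5y) − 2 = 5y, so the expression simplifies to 5/(√(2 + 5y) + √2).
Letting y → 0 gives 5/(2√2) = 5*√(2)/4.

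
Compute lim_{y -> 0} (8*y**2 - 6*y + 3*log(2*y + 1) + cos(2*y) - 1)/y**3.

8

Substitution gives 0/0 (the numerator vanishes to order 3).
Expand each term to order y^3: the coefficient of y^3 in cos(2y) is 0 and in 3·ln(1 + 2y) is 8.
Lower-order terms cancel with the polynomial part, so the numerator is (8)·y^3 + o(y^3), and the limit is (8)/(1) = 8.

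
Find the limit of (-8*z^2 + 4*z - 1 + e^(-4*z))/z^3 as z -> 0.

Direct substitution gives 0/0.
Apply L'Hôpital: lim (-16*z + 4 - 4*e^(-4*z))/(3*z^2), still 0/0.
Apply L'Hôpital: lim (-16 + 16*e^(-4*z))/(6*z), still 0/0.
After 3 applications of L'Hôpital's rule the quotient is (-64*e^(-4*z))/(6); substituting z = 0 gives -32/3.

-32/3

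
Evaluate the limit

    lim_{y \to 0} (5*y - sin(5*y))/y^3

Direct substitution gives 0/0.
Apply L'Hôpital: lim (5 - 5*cos(5*y))/(3*y^2), still 0/0.
Apply L'Hôpital: lim (25*sin(5*y))/(6*y), still 0/0.
After 3 applications of L'Hôpital's rule the quotient is (125*cos(5*y))/(6); substituting y = 0 gives 125/6.

125/6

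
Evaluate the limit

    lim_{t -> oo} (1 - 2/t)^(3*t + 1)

e^(-6)

Let L be the limit and take ln: ln L = lim (3t + 1)·ln(1 - 2/t) = lim (3t + 1)·(-2/t + O(1/t²)) = -6.
Hence L = e^(-6).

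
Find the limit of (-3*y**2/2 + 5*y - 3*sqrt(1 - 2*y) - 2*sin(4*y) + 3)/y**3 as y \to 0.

137/6

Substitution gives 0/0; apply L'Hôpital's rule 3 times.
After differentiating numerator and denominator 3 times the quotient is (128*cos(4*y) + 9/(1 - 2*y)^(5/2))/(6); at y = 0 this is 137/6.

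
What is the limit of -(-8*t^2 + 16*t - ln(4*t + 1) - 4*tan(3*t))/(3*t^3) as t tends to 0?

172/9

Substitution gives 0/0; apply L'Hôpital's rule 3 times.
After differentiating numerator and denominator 3 times the quotient is (8*(108*(4*t + 1)^3*(cos(6*t) - 2)/(cos(6*t) + 1)^2 - 16)/(4*t + 1)^3)/(-18); at t = 0 this is 172/9.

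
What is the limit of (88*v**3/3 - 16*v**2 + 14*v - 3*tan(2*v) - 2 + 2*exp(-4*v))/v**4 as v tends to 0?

Substitution gives 0/0; apply L'Hôpital's rule 4 times.
After differentiating numerator and denominator 4 times the quotient is (-1152*tan(2*v)^5 - 1920*tan(2*v)^3 - 768*tan(2*v) + 512*e^(-4*v))/(24); at v = 0 this is 64/3.

64/3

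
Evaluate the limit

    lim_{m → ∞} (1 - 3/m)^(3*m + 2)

e^(-9)

Write it as [(1 - 3/m)^m]^(3) · (1 - 3/m)^(2). The bracketed term tends to e^(-3) and the second factor to 1, so the limit is e^(-9).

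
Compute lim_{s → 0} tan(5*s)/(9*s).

Substitution gives 0/0.
Since tan(u)/u → 1 as u → 0, tan(5s)/(5s) → 1 and the limit is 5/9.

5/9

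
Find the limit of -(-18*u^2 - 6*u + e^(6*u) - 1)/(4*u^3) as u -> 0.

Direct substitution gives 0/0.
Apply L'Hôpital: lim (-36*u + 6*e^(6*u) - 6)/(-12*u^2), still 0/0.
Apply L'Hôpital: lim (36*e^(6*u) - 36)/(-24*u), still 0/0.
After 3 applications of L'Hôpital's rule the quotient is (216*e^(6*u))/(-24); substituting u = 0 gives -9.

-9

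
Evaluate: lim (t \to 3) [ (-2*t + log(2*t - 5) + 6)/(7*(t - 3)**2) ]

Direct substitution gives 0/0.
Apply L'Hôpital: lim (-2 + 2/(2*t - 5))/(14*t - 42), still 0/0.
After 2 applications of L'Hôpital's rule the quotient is (-4/(2*t - 5)^2)/(14); substituting t = 3 gives -2/7.

-2/7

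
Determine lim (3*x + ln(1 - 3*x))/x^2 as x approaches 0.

Direct substitution gives 0/0.
Apply L'Hôpital: lim (3 - 3/(1 - 3*x))/(2*x), still 0/0.
After 2 applications of L'Hôpital's rule the quotient is (-9/(1 - 3*x)^2)/(2); substituting x = 0 gives -9/2.

-9/2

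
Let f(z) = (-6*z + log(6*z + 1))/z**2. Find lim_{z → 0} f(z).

-18

Direct substitution gives 0/0.
Apply L'Hôpital: lim (-6 + 6/(6*z + 1))/(2*z), still 0/0.
After 2 applications of L'Hôpital's rule the quotient is (-36/(6*z + 1)^2)/(2); substituting z = 0 gives -18.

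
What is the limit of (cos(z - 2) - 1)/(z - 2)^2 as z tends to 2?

-1/2

Direct substitution gives 0/0.
Apply L'Hôpital: lim (-sin(z - 2))/(2*z - 4), still 0/0.
After 2 applications of L'Hôpital's rule the quotient is (-cos(z - 2))/(2); substituting z = 2 gives -1/2.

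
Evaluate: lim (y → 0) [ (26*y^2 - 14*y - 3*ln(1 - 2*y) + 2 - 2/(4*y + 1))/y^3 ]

136

Substitution gives 0/0 (the numerator vanishes to order 3).
Expand each term to order y^3: the coefficient of y^3 in -2·1/(1 + 4y) is 128 and in -3·ln(1 - 2y) is 8.
Lower-order terms cancel with the polynomial part, so the numerator is (136)·y^3 + o(y^3), and the limit is (136)/(1) = 136.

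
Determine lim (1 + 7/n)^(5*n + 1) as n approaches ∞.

e^(35)

Let L be the limit and take ln: ln L = lim (5n + 1)·ln(1 + 7/n) = lim (5n + 1)·(7/n + O(1/n²)) = 35.
Hence L = e^(35).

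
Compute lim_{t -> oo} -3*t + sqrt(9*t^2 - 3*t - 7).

-1/2

This has the form ∞ − ∞. Multiply and divide by the conjugate √(9*t^2 - 3*t - 7) + 3t.
That gives (-3t - 7) / (√(9*t^2 - 3*t - 7) + 3t).
Divide numerator and denominator by t: the limit is -3/(2·3) = -1/2.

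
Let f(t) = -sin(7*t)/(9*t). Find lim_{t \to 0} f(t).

-7/9

Substitution gives 0/0.
Write it as (7/(-9))·sin(7t)/(7t); since sin(u)/u → 1, the limit is -7/9.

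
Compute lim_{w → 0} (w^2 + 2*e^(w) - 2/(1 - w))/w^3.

Substitution gives 0/0 (the numerator vanishes to order 3).
Expand each term to order w^3: the coefficient of w^3 in -2·1/(1 - w) is -2 and in 2·e^(w) is 1/3.
Lower-order terms cancel with the polynomial part, so the numerator is (-5/3)·w^3 + o(w^3), and the limit is (-5/3)/(1) = -5/3.

-5/3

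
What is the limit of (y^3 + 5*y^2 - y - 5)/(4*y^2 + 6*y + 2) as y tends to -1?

Since y = -1 makes numerator and denominator zero, (y + 1) divides both.
Cancelling it gives (y^2 + 4*y - 5)/(4*y + 2); now plug in y = -1 to get 4.

4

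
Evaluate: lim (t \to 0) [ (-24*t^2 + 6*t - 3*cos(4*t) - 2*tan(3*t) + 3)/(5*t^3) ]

Substitution gives 0/0 (the numerator vanishes to order 3).
Expand each term to order t^3: the coefficient of t^3 in -2·tan(3t) is -18 and in -3·cos(4t) is 0.
Lower-order terms cancel with the polynomial part, so the numerator is (-18)·t^3 + o(t^3), and the limit is (-18)/(5) = -18/5.

-18/5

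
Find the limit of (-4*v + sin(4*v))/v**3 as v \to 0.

Direct substitution gives 0/0.
Apply L'Hôpital: lim (4*cos(4*v) - 4)/(3*v^2), still 0/0.
Apply L'Hôpital: lim (-16*sin(4*v))/(6*v), still 0/0.
After 3 applications of L'Hôpital's rule the quotient is (-64*cos(4*v))/(6); substituting v = 0 gives -32/3.

-32/3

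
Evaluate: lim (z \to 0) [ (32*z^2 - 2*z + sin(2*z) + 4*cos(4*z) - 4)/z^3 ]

-4/3

Substitution gives 0/0; apply L'Hôpital's rule 3 times.
After differentiating numerator and denominator 3 times the quotient is (256*sin(4*z) - 8*cos(2*z))/(6); at z = 0 this is -4/3.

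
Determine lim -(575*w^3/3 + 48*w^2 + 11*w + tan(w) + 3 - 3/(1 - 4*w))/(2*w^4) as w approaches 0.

Substitution gives 0/0; apply L'Hôpital's rule 4 times.
After differentiating numerator and denominator 4 times the quotient is (24*tan(w)^3/cos(w)^2 + 16*tan(w)/cos(w)^2 + 18432/(4*w - 1)^5)/(-48); at w = 0 this is 384.

384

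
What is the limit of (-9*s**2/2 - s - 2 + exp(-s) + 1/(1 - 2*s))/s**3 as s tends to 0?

Substitution gives 0/0; apply L'Hôpital's rule 3 times.
After differentiating numerator and denominator 3 times the quotient is (-e^(-s) + 48/(2*s - 1)^4)/(6); at s = 0 this is 47/6.

47/6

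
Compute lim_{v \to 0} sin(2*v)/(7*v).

2/7

Substitution gives 0/0.
Write it as (2/7)·sin(2v)/(2v); since sin(u)/u → 1, the limit is 2/7.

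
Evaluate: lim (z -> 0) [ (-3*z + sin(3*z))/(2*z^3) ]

Direct substitution gives 0/0.
Apply L'Hôpital: lim (3*cos(3*z) - 3)/(6*z^2), still 0/0.
Apply L'Hôpital: lim (-9*sin(3*z))/(12*z), still 0/0.
After 3 applications of L'Hôpital's rule the quotient is (-27*cos(3*z))/(12); substituting z = 0 gives -9/4.

-9/4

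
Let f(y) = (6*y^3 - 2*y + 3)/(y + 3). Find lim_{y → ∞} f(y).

∞

The numerator has higher degree (3 > 1); the quotient behaves like (6/(1))·y^2 for large |y|.
As y → +∞ this diverges to ∞.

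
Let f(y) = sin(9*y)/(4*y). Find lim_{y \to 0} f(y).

Substitution gives 0/0.
Write it as (9/4)·sin(9y)/(9y); since sin(u)/u → 1, the limit is 9/4.

9/4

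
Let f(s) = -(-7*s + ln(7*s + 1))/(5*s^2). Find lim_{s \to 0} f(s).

49/10

Direct substitution gives 0/0.
Apply L'Hôpital: lim (-7 + 7/(7*s + 1))/(-10*s), still 0/0.
After 2 applications of L'Hôpital's rule the quotient is (-49/(7*s + 1)^2)/(-10); substituting s = 0 gives 49/10.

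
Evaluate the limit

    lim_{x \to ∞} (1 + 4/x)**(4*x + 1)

e^(16)

Write it as [(1 + 4/x)^x]^(4) · (1 + 4/x)^(1). The bracketed term tends to e^(4) and the second factor to 1, so the limit is e^(16).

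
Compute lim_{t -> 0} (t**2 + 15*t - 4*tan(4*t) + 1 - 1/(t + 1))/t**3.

-253/3

Substitution gives 0/0 (the numerator vanishes to order 3).
Expand each term to order t^3: the coefficient of t^3 in -4·tan(4t) is -256/3 and in −1/(1 + t) is 1.
Lower-order terms cancel with the polynomial part, so the numerator is (-253/3)·t^3 + o(t^3), and the limit is (-253/3)/(1) = -253/3.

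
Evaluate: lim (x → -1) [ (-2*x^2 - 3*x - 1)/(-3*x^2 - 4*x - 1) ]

1/2

Direct substitution gives 0/0, so factor. Both numerator and denominator have (x + 1) as a factor.
After cancelling, the expression reduces to (-2*x - 1)/(-3*x - 1).
Substituting x = -1 gives 1/2.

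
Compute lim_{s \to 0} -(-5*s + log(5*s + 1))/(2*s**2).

Direct substitution gives 0/0.
Apply L'Hôpital: lim (-5 + 5/(5*s + 1))/(-4*s), still 0/0.
After 2 applications of L'Hôpital's rule the quotient is (-25/(5*s + 1)^2)/(-4); substituting s = 0 gives 25/4.

25/4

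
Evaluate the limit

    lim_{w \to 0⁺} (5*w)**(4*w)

Base → 0⁺ and exponent → 0⁺: a 0^0 form.
Take logs: 4w·ln(5w). This is 0·(−∞); rewriting as ln(5w)/(1/(4w)) and applying L'Hôpital gives 0.
Hence the limit is e^0 = 1.

1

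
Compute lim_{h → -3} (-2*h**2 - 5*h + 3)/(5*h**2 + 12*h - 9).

-7/18

At h = -3 both the top and bottom vanish — a removable singularity. Factoring out (h + 3) from each leaves (1 - 2*h)/(5*h - 3), which at h = -3 equals -7/18.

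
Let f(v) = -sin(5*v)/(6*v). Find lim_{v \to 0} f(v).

Substitution gives 0/0.
Write it as (5/(-6))·sin(5v)/(5v); since sin(u)/u → 1, the limit is -5/6.

-5/6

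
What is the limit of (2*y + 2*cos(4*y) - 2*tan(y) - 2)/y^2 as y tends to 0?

-16

Substitution gives 0/0; apply L'Hôpital's rule 2 times.
After differentiating numerator and denominator 2 times the quotient is (-32*cos(4*y) - 4*tan(y)^3 - 4*tan(y))/(2); at y = 0 this is -16.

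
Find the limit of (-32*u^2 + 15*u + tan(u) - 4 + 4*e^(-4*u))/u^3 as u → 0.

Substitution gives 0/0 (the numerator vanishes to order 3).
Expand each term to order u^3: the coefficient of u^3 in tan(u) is 1/3 and in 4·e^(-4u) is -128/3.
Lower-order terms cancel with the polynomial part, so the numerator is (-127/3)·u^3 + o(u^3), and the limit is (-127/3)/(1) = -127/3.

-127/3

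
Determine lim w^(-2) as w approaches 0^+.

As w → 0⁺, (w) → 0⁺, so (w)^2 → 0⁺ and 1/(w)^2 → ∞.

∞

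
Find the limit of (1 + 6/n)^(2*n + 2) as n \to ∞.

e^(12)

Let L be the limit and take ln: ln L = lim (2n + 2)·ln(1 + 6/n) = lim (2n + 2)·(6/n + O(1/n²)) = 12.
Hence L = e^(12).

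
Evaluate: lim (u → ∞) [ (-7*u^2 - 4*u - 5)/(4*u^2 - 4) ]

Numerator and denominator both have degree 2.
Dividing every term by u^2, all lower-order terms vanish and the limit is the ratio of leading coefficients, -7/(4) = -7/4.

-7/4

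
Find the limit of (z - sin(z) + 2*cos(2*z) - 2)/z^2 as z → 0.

-4

Substitution gives 0/0 (the numerator vanishes to order 2).
Expand each term to order z^2: the coefficient of z^2 in 2·cos(2z) is -4 and in −sin(z) is 0.
Lower-order terms cancel with the polynomial part, so the numerator is (-4)·z^2 + o(z^2), and the limit is (-4)/(1) = -4.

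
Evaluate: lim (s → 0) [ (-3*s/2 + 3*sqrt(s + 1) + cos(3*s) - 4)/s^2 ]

-39/8

Substitution gives 0/0 (the numerator vanishes to order 2).
Expand each term to order s^2: the coefficient of s^2 in cos(3s) is -9/2 and in 3·√(1 + s) is -3/8.
Lower-order terms cancel with the polynomial part, so the numerator is (-39/8)·s^2 + o(s^2), and the limit is (-39/8)/(1) = -39/8.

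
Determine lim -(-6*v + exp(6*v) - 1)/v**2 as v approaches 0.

-18

Direct substitution gives 0/0.
Apply L'Hôpital: lim (6*e^(6*v) - 6)/(-2*v), still 0/0.
After 2 applications of L'Hôpital's rule the quotient is (36*e^(6*v))/(-2); substituting v = 0 gives -18.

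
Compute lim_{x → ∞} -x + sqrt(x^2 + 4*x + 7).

2

An ∞ − ∞ form. Rationalising with the conjugate, the difference becomes (4x + 7) / (√(x^2 + 4*x + 7) + x).
For large x the denominator behaves like 2·x, so the quotient tends to 4/2 = 2.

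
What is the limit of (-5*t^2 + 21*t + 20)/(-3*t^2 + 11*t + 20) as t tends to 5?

Since t = 5 makes numerator and denominator zero, (t - 5) divides both.
Cancelling it gives (-5*t - 4)/(-3*t - 4); now plug in t = 5 to get 29/19.

29/19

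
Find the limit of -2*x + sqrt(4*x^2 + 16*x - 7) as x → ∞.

4

This has the form ∞ − ∞. Multiply and divide by the conjugate √(4*x^2 + 16*x - 7) + 2x.
That gives (16x - 7) / (√(4*x^2 + 16*x - 7) + 2x).
Divide numerator and denominator by x: the limit is 16/(2·2) = 4.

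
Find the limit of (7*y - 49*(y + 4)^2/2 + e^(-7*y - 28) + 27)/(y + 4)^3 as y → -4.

Direct substitution gives 0/0.
Apply L'Hôpital: lim (-49*y - 7*e^(-7*y - 28) - 189)/(3*(y + 4)^2), still 0/0.
Apply L'Hôpital: lim (49*e^(-7*y - 28) - 49)/(6*y + 24), still 0/0.
After 3 applications of L'Hôpital's rule the quotient is (-343*e^(-7*y - 28))/(6); substituting y = -4 gives -343/6.

-343/6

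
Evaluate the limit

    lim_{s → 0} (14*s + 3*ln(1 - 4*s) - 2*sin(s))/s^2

Substitution gives 0/0 (the numerator vanishes to order 2).
Expand each term to order s^2: the coefficient of s^2 in -2·sin(s) is 0 and in 3·ln(1 - 4s) is -24.
Lower-order terms cancel with the polynomial part, so the numerator is (-24)·s^2 + o(s^2), and the limit is (-24)/(1) = -24.

-24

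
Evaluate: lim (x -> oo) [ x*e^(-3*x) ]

0

Write as x^1/e^{3x}, an ∞/∞ form.
Exponential growth dominates any polynomial, so repeated L'Hôpital (or the standard result) gives 0.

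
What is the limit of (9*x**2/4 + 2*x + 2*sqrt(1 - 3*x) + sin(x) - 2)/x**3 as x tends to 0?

Substitution gives 0/0 (the numerator vanishes to order 3).
Expand each term to order x^3: the coefficient of x^3 in sin(x) is -1/6 and in 2·√(1 - 3x) is -27/8.
Lower-order terms cancel with the polynomial part, so the numerator is (-85/24)·x^3 + o(x^3), and the limit is (-85/24)/(1) = -85/24.

-85/24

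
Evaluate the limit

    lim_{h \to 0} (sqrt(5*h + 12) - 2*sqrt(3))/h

5*√(3)/12

A 0/0 form; rationalise with √(12 + 5h) + √12. This collapses the numerator to 5h, leaving 5/(√(12 + 5h) + √12) → 5/(2√12) = 5*√(3)/12.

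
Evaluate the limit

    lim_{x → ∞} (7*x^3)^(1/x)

Base → ∞ and exponent → 0: an ∞^0 form.
Take logs: (1/x)·ln(7·x^3) = (ln 7 + 3·ln x)/x → 0.
So the limit is e^0 = 1.

1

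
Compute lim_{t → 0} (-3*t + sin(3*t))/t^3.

-9/2

Direct substitution gives 0/0.
Apply L'Hôpital: lim (3*cos(3*t) - 3)/(3*t^2), still 0/0.
Apply L'Hôpital: lim (-9*sin(3*t))/(6*t), still 0/0.
After 3 applications of L'Hôpital's rule the quotient is (-27*cos(3*t))/(6); substituting t = 0 gives -9/2.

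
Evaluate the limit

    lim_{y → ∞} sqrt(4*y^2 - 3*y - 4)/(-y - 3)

-2

For large |y|, √(4*y^2 - 3*y - 4) ≈ √4·|y| and the denominator ≈ -y.
Since y → +∞, |y| = y, giving √4/(-1) = -2.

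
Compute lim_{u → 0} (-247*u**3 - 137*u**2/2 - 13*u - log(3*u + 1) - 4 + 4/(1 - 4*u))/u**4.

Substitution gives 0/0; apply L'Hôpital's rule 4 times.
After differentiating numerator and denominator 4 times the quotient is (-24576/(4*u - 1)^5 + 486/(3*u + 1)^4)/(24); at u = 0 this is 4177/4.

4177/4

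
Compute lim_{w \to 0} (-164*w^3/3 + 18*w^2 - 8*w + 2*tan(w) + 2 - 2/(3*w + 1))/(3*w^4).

Substitution gives 0/0; apply L'Hôpital's rule 4 times.
After differentiating numerator and denominator 4 times the quotient is (48*tan(w)^3/cos(w)^2 + 32*tan(w)/cos(w)^2 - 3888/(3*w + 1)^5)/(72); at w = 0 this is -54.

-54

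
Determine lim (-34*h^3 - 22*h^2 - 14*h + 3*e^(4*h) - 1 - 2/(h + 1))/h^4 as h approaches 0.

Substitution gives 0/0 (the numerator vanishes to order 4).
Expand each term to order h^4: the coefficient of h^4 in 3·e^(4h) is 32 and in -2·1/(1 + h) is -2.
Lower-order terms cancel with the polynomial part, so the numerator is (30)·h^4 + o(h^4), and the limit is (30)/(1) = 30.

30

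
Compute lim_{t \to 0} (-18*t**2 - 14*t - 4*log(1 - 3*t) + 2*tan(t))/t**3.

110/3

Substitution gives 0/0 (the numerator vanishes to order 3).
Expand each term to order t^3: the coefficient of t^3 in -4·ln(1 - 3t) is 36 and in 2·tan(t) is 2/3.
Lower-order terms cancel with the polynomial part, so the numerator is (110/3)·t^3 + o(t^3), and the limit is (110/3)/(1) = 110/3.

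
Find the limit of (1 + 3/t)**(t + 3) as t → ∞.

e^(3)

The base → 1 and the exponent → ∞: a 1^∞ form.
Take logarithms: (t + 3)·ln(1 + 3/t). Since ln(1+u) ~ u for small u, this behaves like (t)·(3/t) → 3.
So the limit is e^(3).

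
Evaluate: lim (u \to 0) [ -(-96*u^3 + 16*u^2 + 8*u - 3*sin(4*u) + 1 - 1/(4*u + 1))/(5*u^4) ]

Substitution gives 0/0 (the numerator vanishes to order 4).
Expand each term to order u^4: the coefficient of u^4 in −1/(1 + 4u) is -256 and in -3·sin(4u) is 0.
Lower-order terms cancel with the polynomial part, so the numerator is (-256)·u^4 + o(u^4), and the limit is (-256)/(-5) = 256/5.

256/5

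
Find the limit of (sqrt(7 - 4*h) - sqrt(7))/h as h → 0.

-2*√(7)/7

A 0/0 form; rationalise with √(7 - 4h) + √7. This collapses the numerator to -4h, leaving -4/(√(7 - 4h) + √7) → -4/(2√7) = -2*√(7)/7.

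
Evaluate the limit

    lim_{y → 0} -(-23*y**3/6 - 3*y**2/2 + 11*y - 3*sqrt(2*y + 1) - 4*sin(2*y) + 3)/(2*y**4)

Substitution gives 0/0; apply L'Hôpital's rule 4 times.
After differentiating numerator and denominator 4 times the quotient is (-64*sin(2*y) + 45/(2*y + 1)^(7/2))/(-48); at y = 0 this is -15/16.

-15/16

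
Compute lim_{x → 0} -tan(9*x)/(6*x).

-3/2

Substitution gives 0/0.
Since tan(u)/u → 1 as u → 0, tan(9x)/(9x) → 1 and the limit is 9/(-6) = -3/2.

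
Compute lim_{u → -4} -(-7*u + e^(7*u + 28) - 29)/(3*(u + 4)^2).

Direct substitution gives 0/0.
Apply L'Hôpital: lim (7*e^(7*u + 28) - 7)/(-6*u - 24), still 0/0.
After 2 applications of L'Hôpital's rule the quotient is (49*e^(7*u + 28))/(-6); substituting u = -4 gives -49/6.

-49/6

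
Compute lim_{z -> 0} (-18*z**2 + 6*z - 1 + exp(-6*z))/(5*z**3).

-36/5

Direct substitution gives 0/0.
Apply L'Hôpital: lim (-36*z + 6 - 6*e^(-6*z))/(15*z^2), still 0/0.
Apply L'Hôpital: lim (-36 + 36*e^(-6*z))/(30*z), still 0/0.
After 3 applications of L'Hôpital's rule the quotient is (-216*e^(-6*z))/(30); substituting z = 0 gives -36/5.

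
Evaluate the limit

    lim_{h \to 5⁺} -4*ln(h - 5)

As h → 5⁺, h - 5 → 0⁺ and ln(h - 5) → −∞.
Multiplying by -4 gives ∞.

∞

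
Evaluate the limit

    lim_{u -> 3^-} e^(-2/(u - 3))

∞

As u → 3⁻, -2/(u - 3) → +∞, so e^(-2/(u - 3)) → ∞.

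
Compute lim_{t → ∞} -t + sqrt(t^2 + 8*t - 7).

4

An ∞ − ∞ form. Rationalising with the conjugate, the difference becomes (8t - 7) / (√(t^2 + 8*t - 7) + t).
For large t the denominator behaves like 2·t, so the quotient tends to 8/2 = 4.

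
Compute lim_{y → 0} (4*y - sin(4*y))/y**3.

32/3

Direct substitution gives 0/0.
Apply L'Hôpital: lim (4 - 4*cos(4*y))/(3*y^2), still 0/0.
Apply L'Hôpital: lim (16*sin(4*y))/(6*y), still 0/0.
After 3 applications of L'Hôpital's rule the quotient is (64*cos(4*y))/(6); substituting y = 0 gives 32/3.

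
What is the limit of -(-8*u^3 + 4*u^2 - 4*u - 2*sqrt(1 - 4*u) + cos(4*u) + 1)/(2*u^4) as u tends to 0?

Substitution gives 0/0 (the numerator vanishes to order 4).
Expand each term to order u^4: the coefficient of u^4 in cos(4u) is 32/3 and in -2·√(1 - 4u) is 20.
Lower-order terms cancel with the polynomial part, so the numerator is (92/3)·u^4 + o(u^4), and the limit is (92/3)/(-2) = -46/3.

-46/3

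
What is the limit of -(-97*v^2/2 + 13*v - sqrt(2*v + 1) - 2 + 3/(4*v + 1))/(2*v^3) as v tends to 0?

385/4

Substitution gives 0/0 (the numerator vanishes to order 3).
Expand each term to order v^3: the coefficient of v^3 in −√(1 + 2v) is -1/2 and in 3·1/(1 + 4v) is -192.
Lower-order terms cancel with the polynomial part, so the numerator is (-385/2)·v^3 + o(v^3), and the limit is (-385/2)/(-2) = 385/4.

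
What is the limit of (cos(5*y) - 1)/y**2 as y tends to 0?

Direct substitution gives 0/0.
Apply L'Hôpital: lim (-5*sin(5*y))/(2*y), still 0/0.
After 2 applications of L'Hôpital's rule the quotient is (-25*cos(5*y))/(2); substituting y = 0 gives -25/2.

-25/2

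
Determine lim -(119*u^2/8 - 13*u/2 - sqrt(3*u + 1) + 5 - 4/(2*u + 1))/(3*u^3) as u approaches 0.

Substitution gives 0/0; apply L'Hôpital's rule 3 times.
After differentiating numerator and denominator 3 times the quotient is (-81/(8*(3*u + 1)^(5/2)) + 192/(2*u + 1)^4)/(-18); at u = 0 this is -485/48.

-485/48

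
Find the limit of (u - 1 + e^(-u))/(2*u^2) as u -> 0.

Direct substitution gives 0/0.
Apply L'Hôpital: lim (1 - e^(-u))/(4*u), still 0/0.
After 2 applications of L'Hôpital's rule the quotient is (e^(-u))/(4); substituting u = 0 gives 1/4.

1/4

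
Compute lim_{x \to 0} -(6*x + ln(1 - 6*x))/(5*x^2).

18/5

Direct substitution gives 0/0.
Apply L'Hôpital: lim (6 - 6/(1 - 6*x))/(-10*x), still 0/0.
After 2 applications of L'Hôpital's rule the quotient is (-36/(1 - 6*x)^2)/(-10); substituting x = 0 gives 18/5.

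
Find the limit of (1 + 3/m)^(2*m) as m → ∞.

e^(6)

The base → 1 and the exponent → ∞: a 1^∞ form.
Take logarithms: (2m)·ln(1 + 3/m). Since ln(1+u) ~ u for small u, this behaves like (2m)·(3/m) → 6.
So the limit is e^(6).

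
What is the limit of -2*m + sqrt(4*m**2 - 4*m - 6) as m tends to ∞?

-1

This has the form ∞ − ∞. Multiply and divide by the conjugate √(4*m^2 - 4*m - 6) + 2m.
That gives (-4m - 6) / (√(4*m^2 - 4*m - 6) + 2m).
Divide numerator and denominator by m: the limit is -4/(2·2) = -1.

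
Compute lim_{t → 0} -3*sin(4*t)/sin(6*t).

Substitution gives 0/0.
Divide numerator and denominator by t: sin(4t)/t → 4 and sin(6t)/t → 6, so the limit is -3·4/6 = -2.

-2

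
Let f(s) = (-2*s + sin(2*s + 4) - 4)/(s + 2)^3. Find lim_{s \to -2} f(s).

-4/3

Direct substitution gives 0/0.
Apply L'Hôpital: lim (2*cos(2*s + 4) - 2)/(3*(s + 2)^2), still 0/0.
Apply L'Hôpital: lim (-4*sin(2*s + 4))/(6*s + 12), still 0/0.
After 3 applications of L'Hôpital's rule the quotient is (-8*cos(2*s + 4))/(6); substituting s = -2 gives -4/3.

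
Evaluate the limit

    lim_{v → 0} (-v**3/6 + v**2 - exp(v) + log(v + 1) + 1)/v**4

-7/24

Substitution gives 0/0 (the numerator vanishes to order 4).
Expand each term to order v^4: the coefficient of v^4 in ln(1 + v) is -1/4 and in −e^(v) is -1/24.
Lower-order terms cancel with the polynomial part, so the numerator is (-7/24)·v^4 + o(v^4), and the limit is (-7/24)/(1) = -7/24.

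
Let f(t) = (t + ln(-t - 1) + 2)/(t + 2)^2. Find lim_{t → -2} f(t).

Direct substitution gives 0/0.
Apply L'Hôpital: lim (1 - 1/(-t - 1))/(2*t + 4), still 0/0.
After 2 applications of L'Hôpital's rule the quotient is (-1/(-t - 1)^2)/(2); substituting t = -2 gives -1/2.

-1/2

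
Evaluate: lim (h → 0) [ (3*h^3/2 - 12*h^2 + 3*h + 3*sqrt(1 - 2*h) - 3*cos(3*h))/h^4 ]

-12

Substitution gives 0/0; apply L'Hôpital's rule 4 times.
After differentiating numerator and denominator 4 times the quotient is (-243*cos(3*h) - 45/(1 - 2*h)^(7/2))/(24); at h = 0 this is -12.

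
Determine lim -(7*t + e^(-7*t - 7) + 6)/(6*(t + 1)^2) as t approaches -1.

-49/12

Direct substitution gives 0/0.
Apply L'Hôpital: lim (7 - 7*e^(-7*t - 7))/(-12*t - 12), still 0/0.
After 2 applications of L'Hôpital's rule the quotient is (49*e^(-7*t - 7))/(-12); substituting t = -1 gives -49/12.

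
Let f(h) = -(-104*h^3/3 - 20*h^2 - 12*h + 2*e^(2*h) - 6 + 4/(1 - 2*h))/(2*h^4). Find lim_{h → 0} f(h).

Substitution gives 0/0 (the numerator vanishes to order 4).
Expand each term to order h^4: the coefficient of h^4 in 4·1/(1 - 2h) is 64 and in 2·e^(2h) is 4/3.
Lower-order terms cancel with the polynomial part, so the numerator is (196/3)·h^4 + o(h^4), and the limit is (196/3)/(-2) = -98/3.

-98/3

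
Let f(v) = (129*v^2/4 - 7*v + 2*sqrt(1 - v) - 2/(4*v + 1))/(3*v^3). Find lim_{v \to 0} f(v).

341/8

Substitution gives 0/0; apply L'Hôpital's rule 3 times.
After differentiating numerator and denominator 3 times the quotient is (768/(4*v + 1)^4 - 3/(4*(1 - v)^(5/2)))/(18); at v = 0 this is 341/8.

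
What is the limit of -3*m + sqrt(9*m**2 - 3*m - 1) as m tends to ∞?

-1/2

An ∞ − ∞ form. Rationalising with the conjugate, the difference becomes (-3m - 1) / (√(9*m^2 - 3*m - 1) + 3m).
For large m the denominator behaves like 2·3m, so the quotient tends to -3/6 = -1/2.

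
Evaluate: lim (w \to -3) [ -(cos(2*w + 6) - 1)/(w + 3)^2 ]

2

Direct substitution gives 0/0.
Apply L'Hôpital: lim (-2*sin(2*w + 6))/(-2*w - 6), still 0/0.
After 2 applications of L'Hôpital's rule the quotient is (-4*cos(2*w + 6))/(-2); substituting w = -3 gives 2.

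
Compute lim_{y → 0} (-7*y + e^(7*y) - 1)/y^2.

49/2

Direct substitution gives 0/0.
Apply L'Hôpital: lim (7*e^(7*y) - 7)/(2*y), still 0/0.
After 2 applications of L'Hôpital's rule the quotient is (49*e^(7*y))/(2); substituting y = 0 gives 49/2.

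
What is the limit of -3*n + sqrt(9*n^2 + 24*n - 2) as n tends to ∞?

An ∞ − ∞ form. Rationalising with the conjugate, the difference becomes (24n - 2) / (√(9*n^2 + 24*n - 2) + 3n).
For large n the denominator behaves like 2·3n, so the quotient tends to 24/6 = 4.

4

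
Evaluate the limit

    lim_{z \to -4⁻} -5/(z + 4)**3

As z → -4⁻, (z + 4) → 0⁻, so (z + 4)^3 → 0⁻ and -5/(z + 4)^3 → ∞.

∞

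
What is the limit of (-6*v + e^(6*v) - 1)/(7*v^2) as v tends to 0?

Direct substitution gives 0/0.
Apply L'Hôpital: lim (6*e^(6*v) - 6)/(14*v), still 0/0.
After 2 applications of L'Hôpital's rule the quotient is (36*e^(6*v))/(14); substituting v = 0 gives 18/7.

18/7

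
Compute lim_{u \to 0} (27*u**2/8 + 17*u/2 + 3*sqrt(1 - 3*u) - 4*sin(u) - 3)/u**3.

Substitution gives 0/0 (the numerator vanishes to order 3).
Expand each term to order u^3: the coefficient of u^3 in 3·√(1 - 3u) is -81/16 and in -4·sin(u) is 2/3.
Lower-order terms cancel with the polynomial part, so the numerator is (-211/48)·u^3 + o(u^3), and the limit is (-211/48)/(1) = -211/48.

-211/48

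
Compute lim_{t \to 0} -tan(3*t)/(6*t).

-1/2

Substitution gives 0/0.
Since tan(u)/u → 1 as u → 0, tan(3t)/(3t) → 1 and the limit is 3/(-6) = -1/2.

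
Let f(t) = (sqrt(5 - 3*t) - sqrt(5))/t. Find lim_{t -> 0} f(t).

Substitution gives 0/0. Multiply numerator and denominator by the conjugate √(5 - 3t) + √5.
The numerator becomes (5 - 3t) − 5 = -3t, so the expression simplifies to -3/(√(5 - 3t) + √5).
Letting t → 0 gives -3/(2√5) = -3*√(5)/10.

-3*√(5)/10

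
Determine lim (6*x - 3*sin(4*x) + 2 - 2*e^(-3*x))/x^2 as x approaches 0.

-9

Substitution gives 0/0; apply L'Hôpital's rule 2 times.
After differentiating numerator and denominator 2 times the quotient is (48*sin(4*x) - 18*e^(-3*x))/(2); at x = 0 this is -9.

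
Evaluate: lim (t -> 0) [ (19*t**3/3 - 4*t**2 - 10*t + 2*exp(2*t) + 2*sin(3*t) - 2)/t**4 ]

Substitution gives 0/0; apply L'Hôpital's rule 4 times.
After differentiating numerator and denominator 4 times the quotient is (32*e^(2*t) + 162*sin(3*t))/(24); at t = 0 this is 4/3.

4/3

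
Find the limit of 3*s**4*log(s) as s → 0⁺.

This is a 0·(−∞) form. Rewrite as 3·ln(s) / s^(−4) and apply L'Hôpital:
the derivative quotient is 3·(1/s) / (−4·s^(−5)) = (-3/4)·s^4 → 0.

0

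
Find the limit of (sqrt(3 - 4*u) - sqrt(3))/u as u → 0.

-2*√(3)/3

Substitution gives 0/0. Multiply numerator and denominator by the conjugate √(3 - 4u) + √3.
The numerator becomes (3 - 4u) − 3 = -4u, so the expression simplifies to -4/(√(3 - 4u) + √3).
Letting u → 0 gives -4/(2√3) = -2*√(3)/3.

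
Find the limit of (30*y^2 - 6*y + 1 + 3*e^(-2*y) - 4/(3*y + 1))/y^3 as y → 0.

Substitution gives 0/0; apply L'Hôpital's rule 3 times.
After differentiating numerator and denominator 3 times the quotient is (-24*e^(-2*y) + 648/(3*y + 1)^4)/(6); at y = 0 this is 104.

104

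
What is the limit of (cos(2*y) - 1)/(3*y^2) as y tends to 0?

-2/3

Direct substitution gives 0/0.
Apply L'Hôpital: lim (-2*sin(2*y))/(6*y), still 0/0.
After 2 applications of L'Hôpital's rule the quotient is (-4*cos(2*y))/(6); substituting y = 0 gives -2/3.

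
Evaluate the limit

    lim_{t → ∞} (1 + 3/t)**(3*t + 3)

e^(9)

The base → 1 and the exponent → ∞: a 1^∞ form.
Take logarithms: (3t + 3)·ln(1 + 3/t). Since ln(1+u) ~ u for small u, this behaves like (3t)·(3/t) → 9.
So the limit is e^(9).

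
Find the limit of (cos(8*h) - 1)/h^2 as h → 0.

Direct substitution gives 0/0.
Apply L'Hôpital: lim (-8*sin(8*h))/(2*h), still 0/0.
After 2 applications of L'Hôpital's rule the quotient is (-64*cos(8*h))/(2); substituting h = 0 gives -32.

-32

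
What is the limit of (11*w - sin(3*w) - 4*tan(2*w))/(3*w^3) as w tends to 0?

-37/18

Substitution gives 0/0; apply L'Hôpital's rule 3 times.
After differentiating numerator and denominator 3 times the quotient is (27*cos(3*w) - 192*tan(2*w)^4 - 256*tan(2*w)^2 - 64)/(18); at w = 0 this is -37/18.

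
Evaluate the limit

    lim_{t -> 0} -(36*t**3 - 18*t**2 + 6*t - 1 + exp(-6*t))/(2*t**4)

Direct substitution gives 0/0.
Apply L'Hôpital: lim (108*t^2 - 36*t + 6 - 6*e^(-6*t))/(-8*t^3), still 0/0.
Apply L'Hôpital: lim (216*t - 36 + 36*e^(-6*t))/(-24*t^2), still 0/0.
Apply L'Hôpital: lim (216 - 216*e^(-6*t))/(-48*t), still 0/0.
After 4 applications of L'Hôpital's rule the quotient is (1296*e^(-6*t))/(-48); substituting t = 0 gives -27.

-27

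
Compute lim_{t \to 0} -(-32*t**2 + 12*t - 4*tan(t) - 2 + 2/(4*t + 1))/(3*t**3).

Substitution gives 0/0 (the numerator vanishes to order 3).
Expand each term to order t^3: the coefficient of t^3 in 2·1/(1 + 4t) is -128 and in -4·tan(t) is -4/3.
Lower-order terms cancel with the polynomial part, so the numerator is (-388/3)·t^3 + o(t^3), and the limit is (-388/3)/(-3) = 388/9.

388/9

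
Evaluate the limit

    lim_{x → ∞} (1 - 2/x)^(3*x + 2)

The base → 1 and the exponent → ∞: a 1^∞ form.
Take logarithms: (3x + 2)·ln(1 - 2/x). Since ln(1+u) ~ u for small u, this behaves like (3x)·(-2/x) → -6.
So the limit is e^(-6).

e^(-6)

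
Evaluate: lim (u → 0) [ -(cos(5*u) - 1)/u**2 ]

Direct substitution gives 0/0.
Apply L'Hôpital: lim (-5*sin(5*u))/(-2*u), still 0/0.
After 2 applications of L'Hôpital's rule the quotient is (-25*cos(5*u))/(-2); substituting u = 0 gives 25/2.

25/2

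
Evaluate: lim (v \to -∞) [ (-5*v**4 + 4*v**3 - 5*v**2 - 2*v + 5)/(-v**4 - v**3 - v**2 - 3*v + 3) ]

Numerator and denominator both have degree 4.
Dividing every term by v^4, all lower-order terms vanish and the limit is the ratio of leading coefficients, -5/(-1) = 5.

5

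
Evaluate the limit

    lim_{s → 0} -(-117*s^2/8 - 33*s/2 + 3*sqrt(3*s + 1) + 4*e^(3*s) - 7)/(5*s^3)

Substitution gives 0/0; apply L'Hôpital's rule 3 times.
After differentiating numerator and denominator 3 times the quotient is (108*e^(3*s) + 243/(8*(3*s + 1)^(5/2)))/(-30); at s = 0 this is -369/80.

-369/80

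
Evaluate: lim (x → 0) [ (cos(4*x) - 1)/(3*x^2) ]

-8/3

Direct substitution gives 0/0.
Apply L'Hôpital: lim (-4*sin(4*x))/(6*x), still 0/0.
After 2 applications of L'Hôpital's rule the quotient is (-16*cos(4*x))/(6); substituting x = 0 gives -8/3.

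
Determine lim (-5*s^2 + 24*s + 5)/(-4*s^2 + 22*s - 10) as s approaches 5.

13/9

Direct substitution gives 0/0, so factor. Both numerator and denominator have (s - 5) as a factor.
After cancelling, the expression reduces to (-5*s - 1)/(2 - 4*s).
Substituting s = 5 gives 13/9.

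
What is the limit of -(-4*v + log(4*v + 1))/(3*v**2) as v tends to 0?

8/3

Direct substitution gives 0/0.
Apply L'Hôpital: lim (-4 + 4/(4*v + 1))/(-6*v), still 0/0.
After 2 applications of L'Hôpital's rule the quotient is (-16/(4*v + 1)^2)/(-6); substituting v = 0 gives 8/3.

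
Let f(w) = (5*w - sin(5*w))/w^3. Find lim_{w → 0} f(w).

Direct substitution gives 0/0.
Apply L'Hôpital: lim (5 - 5*cos(5*w))/(3*w^2), still 0/0.
Apply L'Hôpital: lim (25*sin(5*w))/(6*w), still 0/0.
After 3 applications of L'Hôpital's rule the quotient is (125*cos(5*w))/(6); substituting w = 0 gives 125/6.

125/6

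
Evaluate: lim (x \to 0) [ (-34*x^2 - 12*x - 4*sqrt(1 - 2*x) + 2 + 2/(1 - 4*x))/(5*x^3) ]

26

Substitution gives 0/0; apply L'Hôpital's rule 3 times.
After differentiating numerator and denominator 3 times the quotient is (768/(4*x - 1)^4 + 12/(1 - 2*x)^(5/2))/(30); at x = 0 this is 26.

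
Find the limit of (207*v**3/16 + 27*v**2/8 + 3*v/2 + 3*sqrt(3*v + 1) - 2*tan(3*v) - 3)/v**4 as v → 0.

Substitution gives 0/0; apply L'Hôpital's rule 4 times.
After differentiating numerator and denominator 4 times the quotient is (1296*tan(3*v)/cos(3*v)^2 - 3888*tan(3*v)/cos(3*v)^4 - 3645/(16*(3*v + 1)^(7/2)))/(24); at v = 0 this is -1215/128.

-1215/128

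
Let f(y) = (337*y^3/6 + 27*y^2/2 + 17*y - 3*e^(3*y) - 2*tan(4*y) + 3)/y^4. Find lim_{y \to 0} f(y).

-81/8

Substitution gives 0/0 (the numerator vanishes to order 4).
Expand each term to order y^4: the coefficient of y^4 in -2·tan(4y) is 0 and in -3·e^(3y) is -81/8.
Lower-order terms cancel with the polynomial part, so the numerator is (-81/8)·y^4 + o(y^4), and the limit is (-81/8)/(1) = -81/8.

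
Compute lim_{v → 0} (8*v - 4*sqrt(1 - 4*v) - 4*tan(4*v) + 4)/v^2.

Substitution gives 0/0; apply L'Hôpital's rule 2 times.
After differentiating numerator and denominator 2 times the quotient is (-128*tan(4*v)/cos(4*v)^2 + 16/(1 - 4*v)^(3/2))/(2); at v = 0 this is 8.

8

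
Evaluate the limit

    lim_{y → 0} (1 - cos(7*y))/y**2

Substitution gives 0/0.
Use (1 − cos u)/u² → 1/2 with u = 7y: the limit is 7²/(2·1) = 49/2.

49/2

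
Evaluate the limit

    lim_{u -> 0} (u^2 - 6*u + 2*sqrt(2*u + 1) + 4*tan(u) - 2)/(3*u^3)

Substitution gives 0/0 (the numerator vanishes to order 3).
Expand each term to order u^3: the coefficient of u^3 in 4·tan(u) is 4/3 and in 2·√(1 + 2u) is 1.
Lower-order terms cancel with the polynomial part, so the numerator is (7/3)·u^3 + o(u^3), and the limit is (7/3)/(3) = 7/9.

7/9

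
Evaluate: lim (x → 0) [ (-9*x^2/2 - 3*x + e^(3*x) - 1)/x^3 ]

9/2

Direct substitution gives 0/0.
Apply L'Hôpital: lim (-9*x + 3*e^(3*x) - 3)/(3*x^2), still 0/0.
Apply L'Hôpital: lim (9*e^(3*x) - 9)/(6*x), still 0/0.
After 3 applications of L'Hôpital's rule the quotient is (27*e^(3*x))/(6); substituting x = 0 gives 9/2.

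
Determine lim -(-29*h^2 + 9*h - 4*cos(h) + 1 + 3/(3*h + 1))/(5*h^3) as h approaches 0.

81/5

Substitution gives 0/0 (the numerator vanishes to order 3).
Expand each term to order h^3: the coefficient of h^3 in -4·cos(h) is 0 and in 3·1/(1 + 3h) is -81.
Lower-order terms cancel with the polynomial part, so the numerator is (-81)·h^3 + o(h^3), and the limit is (-81)/(-5) = 81/5.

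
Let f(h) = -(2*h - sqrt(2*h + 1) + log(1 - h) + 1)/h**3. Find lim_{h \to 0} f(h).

5/6

Substitution gives 0/0; apply L'Hôpital's rule 3 times.
After differentiating numerator and denominator 3 times the quotient is (-3/(2*h + 1)^(5/2) + 2/(h - 1)^3)/(-6); at h = 0 this is 5/6.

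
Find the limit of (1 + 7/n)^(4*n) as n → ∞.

e^(28)

Write it as [(1 + 7/n)^n]^(4) · (1 + 7/n)^(0). The bracketed term tends to e^(7) and the second factor to 1, so the limit is e^(28).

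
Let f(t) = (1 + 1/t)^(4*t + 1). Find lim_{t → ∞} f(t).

e^(4)

Let L be the limit and take ln: ln L = lim (4t + 1)·ln(1 + 1/t) = lim (4t + 1)·(1/t + O(1/t²)) = 4.
Hence L = e^(4).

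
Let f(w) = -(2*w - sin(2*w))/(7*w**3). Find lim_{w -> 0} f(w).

Direct substitution gives 0/0.
Apply L'Hôpital: lim (2 - 2*cos(2*w))/(-21*w^2), still 0/0.
Apply L'Hôpital: lim (4*sin(2*w))/(-42*w), still 0/0.
After 3 applications of L'Hôpital's rule the quotient is (8*cos(2*w))/(-42); substituting w = 0 gives -4/21.

-4/21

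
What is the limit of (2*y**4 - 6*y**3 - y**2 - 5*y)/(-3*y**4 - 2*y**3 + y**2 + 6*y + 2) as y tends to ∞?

-2/3

Numerator and denominator both have degree 4.
Dividing every term by y^4, all lower-order terms vanish and the limit is the ratio of leading coefficients, 2/(-3) = -2/3.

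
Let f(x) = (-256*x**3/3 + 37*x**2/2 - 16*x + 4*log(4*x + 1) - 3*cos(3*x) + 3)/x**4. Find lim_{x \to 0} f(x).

-2129/8

Substitution gives 0/0 (the numerator vanishes to order 4).
Expand each term to order x^4: the coefficient of x^4 in -3·cos(3x) is -81/8 and in 4·ln(1 + 4x) is -256.
Lower-order terms cancel with the polynomial part, so the numerator is (-2129/8)·x^4 + o(x^4), and the limit is (-2129/8)/(1) = -2129/8.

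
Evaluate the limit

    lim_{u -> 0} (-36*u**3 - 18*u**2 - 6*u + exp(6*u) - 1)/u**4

Direct substitution gives 0/0.
Apply L'Hôpital: lim (-108*u^2 - 36*u + 6*e^(6*u) - 6)/(4*u^3), still 0/0.
Apply L'Hôpital: lim (-216*u + 36*e^(6*u) - 36)/(12*u^2), still 0/0.
Apply L'Hôpital: lim (216*e^(6*u) - 216)/(24*u), still 0/0.
After 4 applications of L'Hôpital's rule the quotient is (1296*e^(6*u))/(24); substituting u = 0 gives 54.

54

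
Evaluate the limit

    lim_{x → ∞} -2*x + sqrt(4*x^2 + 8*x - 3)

This has the form ∞ − ∞. Multiply and divide by the conjugate √(4*x^2 + 8*x - 3) + 2x.
That gives (8x - 3) / (√(4*x^2 + 8*x - 3) + 2x).
Divide numerator and denominator by x: the limit is 8/(2·2) = 2.

2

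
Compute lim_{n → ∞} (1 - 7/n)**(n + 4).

e^(-7)

The base → 1 and the exponent → ∞: a 1^∞ form.
Take logarithms: (n + 4)·ln(1 - 7/n). Since ln(1+u) ~ u for small u, this behaves like (n)·(-7/n) → -7.
So the limit is e^(-7).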